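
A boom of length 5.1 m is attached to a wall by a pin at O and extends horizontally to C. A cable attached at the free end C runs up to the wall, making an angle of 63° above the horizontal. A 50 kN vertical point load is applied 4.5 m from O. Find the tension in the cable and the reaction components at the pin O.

T = 49.51 kN, O_x = 22.48 kN, O_y = 5.882 kN

ΣM about O: T·sin63°·5.1 − 50·4.5 = 0 → T = 225/(5.1·0.891007) = 49.5144 ≈ 49.51 kN.
ΣF_x = 0: O_x − T·cos63° = 0 → O_x = 49.5144 × 0.45399 = 22.48 kN.
ΣF_y = 0: O_y + T·sin63° − 50 = 0 → O_y = 50 − 49.5144 × 0.891007 = 5.882 kN.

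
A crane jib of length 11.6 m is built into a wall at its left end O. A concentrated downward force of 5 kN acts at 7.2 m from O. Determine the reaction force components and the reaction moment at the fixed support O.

ΣF_x = 0: O_x = 0.
ΣF_y = 0: O_y − 5 = 0 → O_y = 5.000 kN.
ΣM about O: M_O − 5·7.2 = 0 → M_O = 36.00 kN·m.

O_x = 0, O_y = 5.000 kN, M_O = 36.00 kN·m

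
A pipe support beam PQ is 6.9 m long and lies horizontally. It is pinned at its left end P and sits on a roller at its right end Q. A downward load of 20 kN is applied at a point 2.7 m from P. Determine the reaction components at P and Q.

ΣM about P: Q_y·6.9 − 20·2.7 = 0 → Q_y = 54/6.9 = 7.82609 ≈ 7.826 kN.
ΣF_y = 0: P_y + 7.82609 − 20 = 0 → P_y = 12.17 kN.
ΣF_x = 0: no horizontal applied forces, so P_x = 0.

P_x = 0, P_y = 12.17 kN, Q_y = 7.826 kN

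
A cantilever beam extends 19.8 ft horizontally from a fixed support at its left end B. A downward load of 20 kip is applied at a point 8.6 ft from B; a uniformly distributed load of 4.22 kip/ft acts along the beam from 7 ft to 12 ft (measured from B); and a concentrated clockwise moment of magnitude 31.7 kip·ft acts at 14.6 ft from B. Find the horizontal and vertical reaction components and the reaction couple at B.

B_x = 0, B_y = 41.10 kip, M_B = 404.1 kip·ft

Resultant of the distributed load: 4.22 × 5 = 21.1 kip at 9.5 ft from B.
ΣF_x = 0: B_x = 0.
ΣF_y = 0: B_y − 20 − 4.22·5 = 0 → B_y = 41.10 kip.
ΣM about B: M_B − 20·8.6 − (4.22·5)·9.5 − 31.7 = 0 → M_B = 404.1 kip·ft.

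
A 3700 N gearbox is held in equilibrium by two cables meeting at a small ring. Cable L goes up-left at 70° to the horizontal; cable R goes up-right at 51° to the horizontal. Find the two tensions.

ΣF_x = 0: −T_L·cos70° + T_R·cos51° = 0 → T_R = 0.543475·T_L.
ΣF_y = 0: T_L·sin70° + T_R·sin51° = 3700.
Substitute: T_L·(0.939693 + 0.543475·0.777146) = 3700 → T_L = 2716.49 ≈ 2716 N.
Then T_R = 0.543475 × 2716.49 = 1476 N.

T_L = 2716 N, T_R = 1476 N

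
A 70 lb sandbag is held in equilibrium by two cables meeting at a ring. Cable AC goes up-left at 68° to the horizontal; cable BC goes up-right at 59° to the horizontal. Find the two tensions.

ΣF_x = 0: −T_AC·cos68° + T_BC·cos59° = 0 → T_BC = 0.727338·T_AC.
ΣF_y = 0: T_AC·sin68° + T_BC·sin59° = 70.
Substitute: T_AC·(0.927184 + 0.727338·0.857167) = 70 → T_AC = 45.1428 ≈ 45.14 lb.
Then T_BC = 0.727338 × 45.1428 = 32.83 lb.

T_AC = 45.14 lb, T_BC = 32.83 lb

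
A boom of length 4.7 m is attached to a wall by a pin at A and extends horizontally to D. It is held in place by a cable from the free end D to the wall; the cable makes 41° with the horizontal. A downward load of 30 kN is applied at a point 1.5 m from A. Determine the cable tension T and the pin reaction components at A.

ΣM about A: T·sin41°·4.7 − 30·1.5 = 0 → T = 45/(4.7·0.656059) = 14.5939 ≈ 14.59 kN.
ΣF_x = 0: A_x − T·cos41° = 0 → A_x = 14.5939 × 0.75471 = 11.01 kN.
ΣF_y = 0: A_y + T·sin41° − 30 = 0 → A_y = 30 − 14.5939 × 0.656059 = 20.43 kN.

T = 14.59 kN, A_x = 11.01 kN, A_y = 20.43 kN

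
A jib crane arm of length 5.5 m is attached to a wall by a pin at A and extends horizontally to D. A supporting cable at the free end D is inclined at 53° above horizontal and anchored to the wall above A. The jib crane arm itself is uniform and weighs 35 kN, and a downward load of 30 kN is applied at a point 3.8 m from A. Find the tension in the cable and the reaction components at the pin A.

ΣM about A: T·sin53°·5.5 − 35·2.75 − 30·3.8 = 0 → T = 210.25/(5.5·0.798636) = 47.8657 ≈ 47.87 kN.
ΣF_x = 0: A_x − T·cos53° = 0 → A_x = 47.8657 × 0.601815 = 28.81 kN.
ΣF_y = 0: A_y + T·sin53° − 35 − 30 = 0 → A_y = 65 − 47.8657 × 0.798636 = 26.77 kN.

T = 47.87 kN, A_x = 28.81 kN, A_y = 26.77 kN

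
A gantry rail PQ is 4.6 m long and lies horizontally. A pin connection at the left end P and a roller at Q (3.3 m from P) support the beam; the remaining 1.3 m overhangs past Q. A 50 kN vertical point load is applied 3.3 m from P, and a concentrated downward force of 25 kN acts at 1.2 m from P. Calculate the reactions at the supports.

Taking moments about P: Q_y·3.3 − 50·3.3 − 25·1.2 = 0 → Q_y = 195/3.3 = 59.0909 ≈ 59.09 kN.
ΣF_y = 0: P_y + 59.0909 − 50 − 25 = 0 → P_y = 15.91 kN.
ΣF_x = 0: no horizontal applied forces, so P_x = 0.

P_x = 0, P_y = 15.91 kN, Q_y = 59.09 kN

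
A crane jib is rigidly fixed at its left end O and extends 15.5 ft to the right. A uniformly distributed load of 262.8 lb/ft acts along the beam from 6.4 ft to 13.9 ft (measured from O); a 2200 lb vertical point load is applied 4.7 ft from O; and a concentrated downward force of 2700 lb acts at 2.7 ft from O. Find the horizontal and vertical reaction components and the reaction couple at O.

Resultant of the distributed load: 262.8 × 7.5 = 1971 lb at 10.15 ft from O.
ΣF_x = 0: O_x = 0.
ΣF_y = 0: O_y − 262.8·7.5 − 2200 − 2700 = 0 → O_y = 6871 lb.
ΣM about O: M_O − (262.8·7.5)·10.15 − 2200·4.7 − 2700·2.7 = 0 → M_O = 37640 lb·ft.

O_x = 0, O_y = 6871 lb, M_O = 37640 lb·ft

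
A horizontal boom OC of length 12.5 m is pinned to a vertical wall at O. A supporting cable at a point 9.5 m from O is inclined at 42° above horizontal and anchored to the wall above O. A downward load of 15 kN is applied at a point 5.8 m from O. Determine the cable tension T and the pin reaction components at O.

ΣM about O: T·sin42°·9.5 − 15·5.8 = 0 → T = 87/(9.5·0.669131) = 13.6863 ≈ 13.69 kN.
ΣF_x = 0: O_x − T·cos42° = 0 → O_x = 13.6863 × 0.743145 = 10.17 kN.
ΣF_y = 0: O_y + T·sin42° − 15 = 0 → O_y = 15 − 13.6863 × 0.669131 = 5.842 kN.

T = 13.69 kN, O_x = 10.17 kN, O_y = 5.842 kN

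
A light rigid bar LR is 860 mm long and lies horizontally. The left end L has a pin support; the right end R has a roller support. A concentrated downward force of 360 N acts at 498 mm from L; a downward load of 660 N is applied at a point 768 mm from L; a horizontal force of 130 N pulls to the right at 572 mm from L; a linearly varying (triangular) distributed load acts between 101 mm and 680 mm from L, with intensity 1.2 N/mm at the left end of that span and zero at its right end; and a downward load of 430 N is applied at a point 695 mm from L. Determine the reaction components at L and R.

Resultant of the triangular load: ½ × 1.2 × 579 = 347.4 N, acting at 294 mm from L (one-third of the span from the peak).
Taking moments about L: R_y·860 − 360·498 − 660·768 − (½·1.2·579)·294 − 430·695 = 0 → R_y = 1087145.6/860 = 1264.12 ≈ 1264 N.
ΣF_y = 0: L_y + 1264.12 − 360 − 660 − ½·1.2·579 − 430 = 0 → L_y = 533.3 N.
ΣF_x = 0: L_x + 130 = 0 → L_x = -130.0 N.

L_x = -130.0 N, L_y = 533.3 N, R_y = 1264 N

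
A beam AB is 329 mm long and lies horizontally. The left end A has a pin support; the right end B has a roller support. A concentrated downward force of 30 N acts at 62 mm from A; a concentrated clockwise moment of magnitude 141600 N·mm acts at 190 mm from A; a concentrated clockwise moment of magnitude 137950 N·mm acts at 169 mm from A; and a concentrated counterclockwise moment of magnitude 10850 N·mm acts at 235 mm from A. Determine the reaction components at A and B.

A_x = 0, A_y = -792.4 N, B_y = 822.4 N

Taking moments about A: B_y·329 − 30·62 − 141600 − 137950 + 10850 = 0 → B_y = 270560/329 = 822.371 ≈ 822.4 N.
ΣF_y = 0: A_y + 822.371 − 30 = 0 → A_y = -792.4 N.
ΣF_x = 0: no horizontal applied forces, so A_x = 0.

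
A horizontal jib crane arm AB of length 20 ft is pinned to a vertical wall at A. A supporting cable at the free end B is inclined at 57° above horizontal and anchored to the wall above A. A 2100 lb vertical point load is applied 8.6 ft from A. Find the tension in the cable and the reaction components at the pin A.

ΣM about A: T·sin57°·20 − 2100·8.6 = 0 → T = 18060/(20·0.838671) = 1076.7 ≈ 1077 lb.
ΣF_x = 0: A_x − T·cos57° = 0 → A_x = 1076.7 × 0.544639 = 586.4 lb.
ΣF_y = 0: A_y + T·sin57° − 2100 = 0 → A_y = 2100 − 1076.7 × 0.838671 = 1197 lb.

T = 1077 lb, A_x = 586.4 lb, A_y = 1197 lb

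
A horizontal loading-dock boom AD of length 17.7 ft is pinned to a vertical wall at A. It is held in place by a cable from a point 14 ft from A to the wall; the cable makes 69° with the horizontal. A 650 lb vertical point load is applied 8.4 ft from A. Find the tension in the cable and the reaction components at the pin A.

ΣM about A: T·sin69°·14 − 650·8.4 = 0 → T = 5460/(14·0.93358) = 417.747 ≈ 417.7 lb.
ΣF_x = 0: A_x − T·cos69° = 0 → A_x = 417.747 × 0.358368 = 149.7 lb.
ΣF_y = 0: A_y + T·sin69° − 650 = 0 → A_y = 650 − 417.747 × 0.93358 = 260.0 lb.

T = 417.7 lb, A_x = 149.7 lb, A_y = 260.0 lb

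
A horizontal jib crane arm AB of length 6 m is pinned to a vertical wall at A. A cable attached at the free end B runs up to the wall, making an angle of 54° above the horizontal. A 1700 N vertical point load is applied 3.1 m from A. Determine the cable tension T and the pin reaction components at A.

T = 1086 N, A_x = 638.1 N, A_y = 821.7 N

ΣM about A: T·sin54°·6 − 1700·3.1 = 0 → T = 5270/(6·0.809017) = 1085.68 ≈ 1086 N.
ΣF_x = 0: A_x − T·cos54° = 0 → A_x = 1085.68 × 0.587785 = 638.1 N.
ΣF_y = 0: A_y + T·sin54° − 1700 = 0 → A_y = 1700 − 1085.68 × 0.809017 = 821.7 N.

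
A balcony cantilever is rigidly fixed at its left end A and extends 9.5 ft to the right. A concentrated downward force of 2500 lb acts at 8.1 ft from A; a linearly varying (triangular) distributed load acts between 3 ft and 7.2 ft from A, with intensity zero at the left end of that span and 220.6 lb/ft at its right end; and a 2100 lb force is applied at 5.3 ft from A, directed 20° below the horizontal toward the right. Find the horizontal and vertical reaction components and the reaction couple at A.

Resultant of the triangular load: ½ × 220.6 × 4.2 = 463.26 lb, acting at 5.8 ft from A (one-third of the span from the peak).
ΣF_x = 0: A_x + 2100·cos20° = 0 → A_x = -1973 lb.
ΣF_y = 0: A_y − 2500 − ½·220.6·4.2 − 2100·sin20° = 0 → A_y = 3682 lb.
ΣM about A: M_A − 2500·8.1 − (½·220.6·4.2)·5.8 − 2100·sin20°·5.3 = 0 → M_A = 26740 lb·ft.

A_x = -1973 lb, A_y = 3682 lb, M_A = 26740 lb·ft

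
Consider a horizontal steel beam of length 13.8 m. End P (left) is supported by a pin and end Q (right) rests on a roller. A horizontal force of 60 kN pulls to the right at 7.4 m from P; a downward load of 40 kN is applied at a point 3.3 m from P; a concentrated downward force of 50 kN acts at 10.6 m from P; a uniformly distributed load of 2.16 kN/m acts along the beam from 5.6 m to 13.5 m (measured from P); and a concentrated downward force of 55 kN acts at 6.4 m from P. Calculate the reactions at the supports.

Resultant of the distributed load: 2.16 × 7.9 = 17.064 kN at 9.55 m from P.
Moments about P: Q_y·13.8 − 40·3.3 − 50·10.6 − (2.16·7.9)·9.55 − 55·6.4 = 0 → Q_y = 1176.9612/13.8 = 85.287 ≈ 85.29 kN.
ΣF_y = 0: P_y + 85.287 − 40 − 50 − 2.16·7.9 − 55 = 0 → P_y = 76.78 kN.
ΣF_x = 0: P_x + 60 = 0 → P_x = -60.00 kN.

P_x = -60.00 kN, P_y = 76.78 kN, Q_y = 85.29 kN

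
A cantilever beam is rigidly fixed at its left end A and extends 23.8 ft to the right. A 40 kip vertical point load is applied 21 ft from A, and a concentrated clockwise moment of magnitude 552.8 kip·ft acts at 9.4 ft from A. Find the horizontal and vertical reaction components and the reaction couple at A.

A_x = 0, A_y = 40.00 kip, M_A = 1393 kip·ft

ΣF_x = 0: A_x = 0.
ΣF_y = 0: A_y − 40 = 0 → A_y = 40.00 kip.
ΣM about A: M_A − 40·21 − 552.8 = 0 → M_A = 1393 kip·ft.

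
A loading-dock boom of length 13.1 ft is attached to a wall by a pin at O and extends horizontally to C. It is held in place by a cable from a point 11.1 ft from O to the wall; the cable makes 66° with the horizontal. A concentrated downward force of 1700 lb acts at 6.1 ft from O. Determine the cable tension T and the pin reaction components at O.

ΣM about O: T·sin66°·11.1 − 1700·6.1 = 0 → T = 10370/(11.1·0.913545) = 1022.65 ≈ 1023 lb.
ΣF_x = 0: O_x − T·cos66° = 0 → O_x = 1022.65 × 0.406737 = 415.9 lb.
ΣF_y = 0: O_y + T·sin66° − 1700 = 0 → O_y = 1700 − 1022.65 × 0.913545 = 765.8 lb.

T = 1023 lb, O_x = 415.9 lb, O_y = 765.8 lb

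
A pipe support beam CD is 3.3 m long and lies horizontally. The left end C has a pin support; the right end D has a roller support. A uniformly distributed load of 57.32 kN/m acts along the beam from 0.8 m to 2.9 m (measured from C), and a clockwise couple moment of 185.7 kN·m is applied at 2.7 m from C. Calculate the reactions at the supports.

C_x = 0, C_y = -3.382 kN, D_y = 123.8 kN

Resultant of the distributed load: 57.32 × 2.1 = 120.372 kN at 1.85 m from C.
Moments about C: D_y·3.3 − (57.32·2.1)·1.85 − 185.7 = 0 → D_y = 408.3882/3.3 = 123.754 ≈ 123.8 kN.
ΣF_y = 0: C_y + 123.754 − 57.32·2.1 = 0 → C_y = -3.382 kN.
ΣF_x = 0: no horizontal applied forces, so C_x = 0.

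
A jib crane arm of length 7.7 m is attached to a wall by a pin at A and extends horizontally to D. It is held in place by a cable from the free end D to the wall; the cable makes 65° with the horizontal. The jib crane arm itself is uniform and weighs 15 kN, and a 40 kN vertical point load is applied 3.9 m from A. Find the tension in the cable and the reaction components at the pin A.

T = 30.63 kN, A_x = 12.94 kN, A_y = 27.24 kN

ΣM about A: T·sin65°·7.7 − 15·3.85 − 40·3.9 = 0 → T = 213.75/(7.7·0.906308) = 30.6295 ≈ 30.63 kN.
ΣF_x = 0: A_x − T·cos65° = 0 → A_x = 30.6295 × 0.422618 = 12.94 kN.
ΣF_y = 0: A_y + T·sin65° − 15 − 40 = 0 → A_y = 55 − 30.6295 × 0.906308 = 27.24 kN.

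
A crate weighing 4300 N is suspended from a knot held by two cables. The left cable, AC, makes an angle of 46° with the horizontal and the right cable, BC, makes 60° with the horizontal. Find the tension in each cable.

T_AC = 2237 N, T_BC = 3107 N

ΣF_x = 0: −T_AC·cos46° + T_BC·cos60° = 0 → T_BC = 1.38932·T_AC.
ΣF_y = 0: T_AC·sin46° + T_BC·sin60° = 4300.
Substitute: T_AC·(0.71934 + 1.38932·0.866025) = 4300 → T_AC = 2236.64 ≈ 2237 N.
Then T_BC = 1.38932 × 2236.64 = 3107 N.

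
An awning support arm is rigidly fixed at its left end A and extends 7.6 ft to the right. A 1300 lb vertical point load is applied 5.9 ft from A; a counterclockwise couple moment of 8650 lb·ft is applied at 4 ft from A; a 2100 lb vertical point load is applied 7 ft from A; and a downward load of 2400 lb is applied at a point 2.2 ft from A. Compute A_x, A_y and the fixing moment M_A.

A_x = 0, A_y = 5800 lb, M_A = 19000 lb·ft

ΣF_x = 0: A_x = 0.
ΣF_y = 0: A_y − 1300 − 2100 − 2400 = 0 → A_y = 5800 lb.
ΣM about A: M_A − 1300·5.9 + 8650 − 2100·7 − 2400·2.2 = 0 → M_A = 19000 lb·ft.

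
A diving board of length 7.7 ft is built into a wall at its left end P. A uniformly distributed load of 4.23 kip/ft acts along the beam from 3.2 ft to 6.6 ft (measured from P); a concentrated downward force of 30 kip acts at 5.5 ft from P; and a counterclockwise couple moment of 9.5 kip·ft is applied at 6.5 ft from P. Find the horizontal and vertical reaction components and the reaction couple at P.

P_x = 0, P_y = 44.38 kip, M_P = 226.0 kip·ft

Resultant of the distributed load: 4.23 × 3.4 = 14.382 kip at 4.9 ft from P.
ΣF_x = 0: P_x = 0.
ΣF_y = 0: P_y − 4.23·3.4 − 30 = 0 → P_y = 44.38 kip.
ΣM about P: M_P − (4.23·3.4)·4.9 − 30·5.5 + 9.5 = 0 → M_P = 226.0 kip·ft.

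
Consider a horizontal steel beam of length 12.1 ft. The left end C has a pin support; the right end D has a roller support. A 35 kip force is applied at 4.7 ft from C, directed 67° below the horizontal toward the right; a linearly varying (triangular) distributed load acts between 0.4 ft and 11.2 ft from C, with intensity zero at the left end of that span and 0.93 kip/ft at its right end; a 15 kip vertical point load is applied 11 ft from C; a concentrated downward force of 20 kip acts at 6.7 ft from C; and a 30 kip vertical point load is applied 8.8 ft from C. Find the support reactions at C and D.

C_x = -13.68 kip, C_y = 40.04 kip, D_y = 62.20 kip

Resultant of the triangular load: ½ × 0.93 × 10.8 = 5.022 kip, acting at 7.6 ft from C (one-third of the span from the peak).
Taking moments about C: D_y·12.1 − 35·sin67°·4.7 − (½·0.93·10.8)·7.6 − 15·11 − 20·6.7 − 30·8.8 = 0 → D_y = 752.59/12.1 = 62.1975 ≈ 62.20 kip.
ΣF_y = 0: C_y + 62.1975 − 35·sin67° − ½·0.93·10.8 − 15 − 20 − 30 = 0 → C_y = 40.04 kip.
ΣF_x = 0: C_x + 35·cos67° = 0 → C_x = -13.68 kip.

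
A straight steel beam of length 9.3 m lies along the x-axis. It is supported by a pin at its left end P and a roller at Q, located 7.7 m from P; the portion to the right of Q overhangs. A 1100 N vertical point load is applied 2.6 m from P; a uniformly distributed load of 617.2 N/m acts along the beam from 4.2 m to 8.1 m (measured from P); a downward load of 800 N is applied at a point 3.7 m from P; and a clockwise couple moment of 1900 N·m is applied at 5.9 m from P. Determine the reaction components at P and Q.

Resultant of the distributed load: 617.2 × 3.9 = 2407.08 N at 6.15 m from P.
Taking moments about P: Q_y·7.7 − 1100·2.6 − (617.2·3.9)·6.15 − 800·3.7 − 1900 = 0 → Q_y = 22523.542/7.7 = 2925.14 ≈ 2925 N.
ΣF_y = 0: P_y + 2925.14 − 1100 − 617.2·3.9 − 800 = 0 → P_y = 1382 N.
ΣF_x = 0: no horizontal applied forces, so P_x = 0.

P_x = 0, P_y = 1382 N, Q_y = 2925 N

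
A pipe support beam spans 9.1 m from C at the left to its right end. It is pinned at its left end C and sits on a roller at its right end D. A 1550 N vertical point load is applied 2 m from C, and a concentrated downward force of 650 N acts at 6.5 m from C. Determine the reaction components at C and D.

Taking moments about C: D_y·9.1 − 1550·2 − 650·6.5 = 0 → D_y = 7325/9.1 = 804.945 ≈ 804.9 N.
ΣF_y = 0: C_y + 804.945 − 1550 − 650 = 0 → C_y = 1395 N.
ΣF_x = 0: no horizontal applied forces, so C_x = 0.

C_x = 0, C_y = 1395 N, D_y = 804.9 N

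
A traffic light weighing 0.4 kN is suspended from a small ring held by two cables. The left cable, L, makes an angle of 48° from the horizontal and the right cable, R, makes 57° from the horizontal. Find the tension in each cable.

T_L = 0.2255 kN, T_R = 0.2771 kN

ΣF_x = 0: −T_L·cos48° + T_R·cos57° = 0 → T_R = 1.22858·T_L.
ΣF_y = 0: T_L·sin48° + T_R·sin57° = 0.4.
Substitute: T_L·(0.743145 + 1.22858·0.838671) = 0.4 → T_L = 0.22554 ≈ 0.2255 kN.
Then T_R = 1.22858 × 0.22554 = 0.2771 kN.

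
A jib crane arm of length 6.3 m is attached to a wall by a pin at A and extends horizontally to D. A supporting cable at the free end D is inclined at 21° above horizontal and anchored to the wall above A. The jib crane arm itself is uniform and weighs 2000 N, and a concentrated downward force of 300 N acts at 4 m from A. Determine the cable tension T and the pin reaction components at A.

ΣM about A: T·sin21°·6.3 − 2000·3.15 − 300·4 = 0 → T = 7500/(6.3·0.358368) = 3321.94 ≈ 3322 N.
ΣF_x = 0: A_x − T·cos21° = 0 → A_x = 3321.94 × 0.93358 = 3101 N.
ΣF_y = 0: A_y + T·sin21° − 2000 − 300 = 0 → A_y = 2300 − 3321.94 × 0.358368 = 1110 N.

T = 3322 N, A_x = 3101 N, A_y = 1110 N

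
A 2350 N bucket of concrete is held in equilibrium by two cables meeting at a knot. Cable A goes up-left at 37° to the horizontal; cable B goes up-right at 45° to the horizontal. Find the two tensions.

T_A = 1678 N, T_B = 1895 N

ΣF_x = 0: −T_A·cos37° + T_B·cos45° = 0 → T_B = 1.12944·T_A.
ΣF_y = 0: T_A·sin37° + T_B·sin45° = 2350.
Substitute: T_A·(0.601815 + 1.12944·0.707107) = 2350 → T_A = 1678.03 ≈ 1678 N.
Then T_B = 1.12944 × 1678.03 = 1895 N.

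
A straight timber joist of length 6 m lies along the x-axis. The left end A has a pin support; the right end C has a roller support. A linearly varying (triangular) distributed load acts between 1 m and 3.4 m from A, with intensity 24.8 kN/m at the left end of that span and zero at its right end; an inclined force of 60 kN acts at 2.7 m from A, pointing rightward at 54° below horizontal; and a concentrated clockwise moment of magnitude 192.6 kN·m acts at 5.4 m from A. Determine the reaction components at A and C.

Resultant of the triangular load: ½ × 24.8 × 2.4 = 29.76 kN, acting at 1.8 m from A (one-third of the span from the peak).
Moments about A: C_y·6 − (½·24.8·2.4)·1.8 − 60·sin54°·2.7 − 192.6 = 0 → C_y = 377.229/6 = 62.8715 ≈ 62.87 kN.
ΣF_y = 0: A_y + 62.8715 − ½·24.8·2.4 − 60·sin54° = 0 → A_y = 15.43 kN.
ΣF_x = 0: A_x + 60·cos54° = 0 → A_x = -35.27 kN.

A_x = -35.27 kN, A_y = 15.43 kN, C_y = 62.87 kN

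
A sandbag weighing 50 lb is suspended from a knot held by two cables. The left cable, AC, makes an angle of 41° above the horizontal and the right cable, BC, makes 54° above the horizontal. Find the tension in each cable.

T_AC = 29.50 lb, T_BC = 37.88 lb

ΣF_x = 0: −T_AC·cos41° + T_BC·cos54° = 0 → T_BC = 1.28399·T_AC.
ΣF_y = 0: T_AC·sin41° + T_BC·sin54° = 50.
Substitute: T_AC·(0.656059 + 1.28399·0.809017) = 50 → T_AC = 29.5015 ≈ 29.50 lb.
Then T_BC = 1.28399 × 29.5015 = 37.88 lb.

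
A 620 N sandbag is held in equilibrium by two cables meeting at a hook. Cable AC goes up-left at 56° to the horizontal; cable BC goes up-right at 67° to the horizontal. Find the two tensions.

ΣF_x = 0: −T_AC·cos56° + T_BC·cos67° = 0 → T_BC = 1.43115·T_AC.
ΣF_y = 0: T_AC·sin56° + T_BC·sin67° = 620.
Substitute: T_AC·(0.829038 + 1.43115·0.920505) = 620 → T_AC = 288.853 ≈ 288.9 N.
Then T_BC = 1.43115 × 288.853 = 413.4 N.

T_AC = 288.9 N, T_BC = 413.4 N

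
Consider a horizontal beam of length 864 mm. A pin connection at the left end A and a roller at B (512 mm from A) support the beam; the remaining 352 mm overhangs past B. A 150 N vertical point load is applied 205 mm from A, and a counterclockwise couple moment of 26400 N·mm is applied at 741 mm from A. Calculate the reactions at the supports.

ΣM about A: B_y·512 − 150·205 + 26400 = 0 → B_y = 4350/512 = 8.49609 ≈ 8.496 N.
ΣF_y = 0: A_y + 8.49609 − 150 = 0 → A_y = 141.5 N.
ΣF_x = 0: no horizontal applied forces, so A_x = 0.

A_x = 0, A_y = 141.5 N, B_y = 8.496 N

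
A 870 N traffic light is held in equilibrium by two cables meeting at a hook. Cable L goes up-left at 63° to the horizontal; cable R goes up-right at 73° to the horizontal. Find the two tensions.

T_L = 366.2 N, T_R = 568.6 N

ΣF_x = 0: −T_L·cos63° + T_R·cos73° = 0 → T_R = 1.55279·T_L.
ΣF_y = 0: T_L·sin63° + T_R·sin73° = 870.
Substitute: T_L·(0.891007 + 1.55279·0.956305) = 870 → T_L = 366.17 ≈ 366.2 N.
Then T_R = 1.55279 × 366.17 = 568.6 N.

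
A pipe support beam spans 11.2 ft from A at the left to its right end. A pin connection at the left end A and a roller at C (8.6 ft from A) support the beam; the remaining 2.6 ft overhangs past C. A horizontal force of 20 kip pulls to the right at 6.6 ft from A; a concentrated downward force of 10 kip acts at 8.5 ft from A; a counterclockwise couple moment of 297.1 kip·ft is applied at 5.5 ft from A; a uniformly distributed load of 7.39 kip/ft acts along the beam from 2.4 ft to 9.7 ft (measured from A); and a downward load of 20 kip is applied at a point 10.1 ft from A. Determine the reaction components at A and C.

A_x = -20.00 kip, A_y = 47.17 kip, C_y = 36.78 kip

Resultant of the distributed load: 7.39 × 7.3 = 53.947 kip at 6.05 ft from A.
ΣM about A: C_y·8.6 − 10·8.5 + 297.1 − (7.39·7.3)·6.05 − 20·10.1 = 0 → C_y = 316.27935/8.6 = 36.7767 ≈ 36.78 kip.
ΣF_y = 0: A_y + 36.7767 − 10 − 7.39·7.3 − 20 = 0 → A_y = 47.17 kip.
ΣF_x = 0: A_x + 20 = 0 → A_x = -20.00 kip.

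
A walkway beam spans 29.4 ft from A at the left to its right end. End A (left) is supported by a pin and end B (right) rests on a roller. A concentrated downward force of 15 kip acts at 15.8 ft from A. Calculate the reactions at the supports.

ΣM about A: B_y·29.4 − 15·15.8 = 0 → B_y = 237/29.4 = 8.06122 ≈ 8.061 kip.
ΣF_y = 0: A_y + 8.06122 − 15 = 0 → A_y = 6.939 kip.
ΣF_x = 0: no horizontal applied forces, so A_x = 0.

A_x = 0, A_y = 6.939 kip, B_y = 8.061 kip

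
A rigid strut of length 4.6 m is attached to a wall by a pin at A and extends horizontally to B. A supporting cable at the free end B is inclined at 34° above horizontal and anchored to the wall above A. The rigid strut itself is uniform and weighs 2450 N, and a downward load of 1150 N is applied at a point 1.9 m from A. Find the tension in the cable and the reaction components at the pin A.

ΣM about A: T·sin34°·4.6 − 2450·2.3 − 1150·1.9 = 0 → T = 7820/(4.6·0.559193) = 3040.1 ≈ 3040 N.
ΣF_x = 0: A_x − T·cos34° = 0 → A_x = 3040.1 × 0.829038 = 2520 N.
ΣF_y = 0: A_y + T·sin34° − 2450 − 1150 = 0 → A_y = 3600 − 3040.1 × 0.559193 = 1900 N.

T = 3040 N, A_x = 2520 N, A_y = 1900 N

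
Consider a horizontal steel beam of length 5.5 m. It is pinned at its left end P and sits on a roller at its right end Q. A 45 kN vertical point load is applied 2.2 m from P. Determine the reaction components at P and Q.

Taking moments about P: Q_y·5.5 − 45·2.2 = 0 → Q_y = 99/5.5 = 18.00 kN.
ΣF_y = 0: P_y + 18 − 45 = 0 → P_y = 27.00 kN.
ΣF_x = 0: no horizontal applied forces, so P_x = 0.

P_x = 0, P_y = 27.00 kN, Q_y = 18.00 kN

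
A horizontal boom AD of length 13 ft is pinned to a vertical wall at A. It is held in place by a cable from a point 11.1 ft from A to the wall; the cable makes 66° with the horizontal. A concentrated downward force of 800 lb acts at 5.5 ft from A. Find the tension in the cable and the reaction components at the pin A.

T = 433.9 lb, A_x = 176.5 lb, A_y = 403.6 lb

ΣM about A: T·sin66°·11.1 − 800·5.5 = 0 → T = 4400/(11.1·0.913545) = 433.91 ≈ 433.9 lb.
ΣF_x = 0: A_x − T·cos66° = 0 → A_x = 433.91 × 0.406737 = 176.5 lb.
ΣF_y = 0: A_y + T·sin66° − 800 = 0 → A_y = 800 − 433.91 × 0.913545 = 403.6 lb.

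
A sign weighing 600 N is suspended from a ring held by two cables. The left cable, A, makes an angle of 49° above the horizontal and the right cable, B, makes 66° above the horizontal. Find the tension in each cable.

ΣF_x = 0: −T_A·cos49° + T_B·cos66° = 0 → T_B = 1.61298·T_A.
ΣF_y = 0: T_A·sin49° + T_B·sin66° = 600.
Substitute: T_A·(0.75471 + 1.61298·0.913545) = 600 → T_A = 269.271 ≈ 269.3 N.
Then T_B = 1.61298 × 269.271 = 434.3 N.

T_A = 269.3 N, T_B = 434.3 N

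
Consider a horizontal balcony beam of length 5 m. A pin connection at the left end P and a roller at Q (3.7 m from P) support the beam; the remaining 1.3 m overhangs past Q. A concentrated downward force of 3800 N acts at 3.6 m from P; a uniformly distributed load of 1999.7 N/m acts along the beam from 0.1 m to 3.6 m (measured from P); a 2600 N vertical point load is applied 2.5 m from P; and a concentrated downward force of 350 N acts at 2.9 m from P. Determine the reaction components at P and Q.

P_x = 0, P_y = 4521 N, Q_y = 9228 N

Resultant of the distributed load: 1999.7 × 3.5 = 6998.95 N at 1.85 m from P.
ΣM about P: Q_y·3.7 − 3800·3.6 − (1999.7·3.5)·1.85 − 2600·2.5 − 350·2.9 = 0 → Q_y = 34143.0575/3.7 = 9227.85 ≈ 9228 N.
ΣF_y = 0: P_y + 9227.85 − 3800 − 1999.7·3.5 − 2600 − 350 = 0 → P_y = 4521 N.
ΣF_x = 0: no horizontal applied forces, so P_x = 0.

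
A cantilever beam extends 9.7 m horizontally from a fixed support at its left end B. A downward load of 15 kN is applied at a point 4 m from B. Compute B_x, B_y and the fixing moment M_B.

ΣF_x = 0: B_x = 0.
ΣF_y = 0: B_y − 15 = 0 → B_y = 15.00 kN.
ΣM about B: M_B − 15·4 = 0 → M_B = 60.00 kN·m.

B_x = 0, B_y = 15.00 kN, M_B = 60.00 kN·m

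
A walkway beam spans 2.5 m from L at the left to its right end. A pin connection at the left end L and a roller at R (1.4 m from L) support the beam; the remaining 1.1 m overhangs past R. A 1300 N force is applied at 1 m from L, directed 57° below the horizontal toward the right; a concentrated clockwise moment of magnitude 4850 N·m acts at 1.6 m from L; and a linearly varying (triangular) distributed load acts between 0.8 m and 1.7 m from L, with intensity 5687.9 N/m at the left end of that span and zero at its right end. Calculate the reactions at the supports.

L_x = -708.0 N, L_y = -2604 N, R_y = 6254 N

Resultant of the triangular load: ½ × 5687.9 × 0.9 = 2559.555 N, acting at 1.1 m from L (one-third of the span from the peak).
Moments about L: R_y·1.4 − 1300·sin57°·1 − 4850 − (½·5687.9·0.9)·1.1 = 0 → R_y = 8755.78/1.4 = 6254.13 ≈ 6254 N.
ΣF_y = 0: L_y + 6254.13 − 1300·sin57° − ½·5687.9·0.9 = 0 → L_y = -2604 N.
ΣF_x = 0: L_x + 1300·cos57° = 0 → L_x = -708.0 N.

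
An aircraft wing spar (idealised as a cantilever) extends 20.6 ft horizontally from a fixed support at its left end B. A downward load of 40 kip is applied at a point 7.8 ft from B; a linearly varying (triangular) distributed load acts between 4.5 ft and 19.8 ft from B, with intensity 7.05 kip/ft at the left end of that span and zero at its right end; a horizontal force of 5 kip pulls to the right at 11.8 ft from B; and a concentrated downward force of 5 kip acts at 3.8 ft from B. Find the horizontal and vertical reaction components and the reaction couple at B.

B_x = -5.000 kip, B_y = 98.93 kip, M_B = 848.8 kip·ft

Resultant of the triangular load: ½ × 7.05 × 15.3 = 53.9325 kip, acting at 9.6 ft from B (one-third of the span from the peak).
ΣF_x = 0: B_x + 5 = 0 → B_x = -5.000 kip.
ΣF_y = 0: B_y − 40 − ½·7.05·15.3 − 5 = 0 → B_y = 98.93 kip.
ΣM about B: M_B − 40·7.8 − (½·7.05·15.3)·9.6 − 5·3.8 = 0 → M_B = 848.8 kip·ft.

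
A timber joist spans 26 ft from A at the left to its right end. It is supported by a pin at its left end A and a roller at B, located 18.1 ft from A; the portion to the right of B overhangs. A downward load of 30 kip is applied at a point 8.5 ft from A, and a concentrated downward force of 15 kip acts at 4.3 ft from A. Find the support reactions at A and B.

Moments about A: B_y·18.1 − 30·8.5 − 15·4.3 = 0 → B_y = 319.5/18.1 = 17.6519 ≈ 17.65 kip.
ΣF_y = 0: A_y + 17.6519 − 30 − 15 = 0 → A_y = 27.35 kip.
ΣF_x = 0: no horizontal applied forces, so A_x = 0.

A_x = 0, A_y = 27.35 kip, B_y = 17.65 kip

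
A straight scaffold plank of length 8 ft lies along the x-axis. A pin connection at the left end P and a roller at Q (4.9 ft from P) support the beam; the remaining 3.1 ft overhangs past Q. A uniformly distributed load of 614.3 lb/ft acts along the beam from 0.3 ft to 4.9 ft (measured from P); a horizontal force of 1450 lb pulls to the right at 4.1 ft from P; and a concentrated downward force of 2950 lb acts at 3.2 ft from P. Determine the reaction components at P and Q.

Resultant of the distributed load: 614.3 × 4.6 = 2825.78 lb at 2.6 ft from P.
ΣM about P: Q_y·4.9 − (614.3·4.6)·2.6 − 2950·3.2 = 0 → Q_y = 16787.028/4.9 = 3425.92 ≈ 3426 lb.
ΣF_y = 0: P_y + 3425.92 − 614.3·4.6 − 2950 = 0 → P_y = 2350 lb.
ΣF_x = 0: P_x + 1450 = 0 → P_x = -1450 lb.

P_x = -1450 lb, P_y = 2350 lb, Q_y = 3426 lb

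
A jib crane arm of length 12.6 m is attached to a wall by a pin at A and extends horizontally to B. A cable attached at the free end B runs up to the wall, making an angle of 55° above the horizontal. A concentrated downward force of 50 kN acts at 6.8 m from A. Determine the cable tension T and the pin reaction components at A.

ΣM about A: T·sin55°·12.6 − 50·6.8 = 0 → T = 340/(12.6·0.819152) = 32.9415 ≈ 32.94 kN.
ΣF_x = 0: A_x − T·cos55° = 0 → A_x = 32.9415 × 0.573576 = 18.89 kN.
ΣF_y = 0: A_y + T·sin55° − 50 = 0 → A_y = 50 − 32.9415 × 0.819152 = 23.02 kN.

T = 32.94 kN, A_x = 18.89 kN, A_y = 23.02 kN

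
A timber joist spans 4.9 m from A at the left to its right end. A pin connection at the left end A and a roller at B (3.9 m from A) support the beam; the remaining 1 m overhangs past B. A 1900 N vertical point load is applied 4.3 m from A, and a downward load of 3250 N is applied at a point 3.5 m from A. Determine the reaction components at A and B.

Taking moments about A: B_y·3.9 − 1900·4.3 − 3250·3.5 = 0 → B_y = 19545/3.9 = 5011.54 ≈ 5012 N.
ΣF_y = 0: A_y + 5011.54 − 1900 − 3250 = 0 → A_y = 138.5 N.
ΣF_x = 0: no horizontal applied forces, so A_x = 0.

A_x = 0, A_y = 138.5 N, B_y = 5012 N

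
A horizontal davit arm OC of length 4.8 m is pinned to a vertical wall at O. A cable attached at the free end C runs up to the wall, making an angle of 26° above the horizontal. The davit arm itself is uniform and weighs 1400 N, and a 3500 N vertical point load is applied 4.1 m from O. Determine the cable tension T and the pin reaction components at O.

ΣM about O: T·sin26°·4.8 − 1400·2.4 − 3500·4.1 = 0 → T = 17710/(4.8·0.438371) = 8416.58 ≈ 8417 N.
ΣF_x = 0: O_x − T·cos26° = 0 → O_x = 8416.58 × 0.898794 = 7565 N.
ΣF_y = 0: O_y + T·sin26° − 1400 − 3500 = 0 → O_y = 4900 − 8416.58 × 0.438371 = 1210 N.

T = 8417 N, O_x = 7565 N, O_y = 1210 N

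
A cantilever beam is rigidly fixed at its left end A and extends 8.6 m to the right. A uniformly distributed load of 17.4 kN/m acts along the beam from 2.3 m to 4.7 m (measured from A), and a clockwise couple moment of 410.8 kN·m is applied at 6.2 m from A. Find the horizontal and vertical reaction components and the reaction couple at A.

Resultant of the distributed load: 17.4 × 2.4 = 41.76 kN at 3.5 m from A.
ΣF_x = 0: A_x = 0.
ΣF_y = 0: A_y − 17.4·2.4 = 0 → A_y = 41.76 kN.
ΣM about A: M_A − (17.4·2.4)·3.5 − 410.8 = 0 → M_A = 557.0 kN·m.

A_x = 0, A_y = 41.76 kN, M_A = 557.0 kN·m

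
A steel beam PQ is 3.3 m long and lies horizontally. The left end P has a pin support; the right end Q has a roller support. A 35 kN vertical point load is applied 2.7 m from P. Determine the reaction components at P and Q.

Moments about P: Q_y·3.3 − 35·2.7 = 0 → Q_y = 94.5/3.3 = 28.6364 ≈ 28.64 kN.
ΣF_y = 0: P_y + 28.6364 − 35 = 0 → P_y = 6.364 kN.
ΣF_x = 0: no horizontal applied forces, so P_x = 0.

P_x = 0, P_y = 6.364 kN, Q_y = 28.64 kN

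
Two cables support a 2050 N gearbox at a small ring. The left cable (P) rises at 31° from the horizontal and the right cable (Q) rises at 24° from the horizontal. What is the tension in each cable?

ΣF_x = 0: −T_P·cos31° + T_Q·cos24° = 0 → T_Q = 0.938286·T_P.
ΣF_y = 0: T_P·sin31° + T_Q·sin24° = 2050.
Substitute: T_P·(0.515038 + 0.938286·0.406737) = 2050 → T_P = 2286.23 ≈ 2286 N.
Then T_Q = 0.938286 × 2286.23 = 2145 N.

T_P = 2286 N, T_Q = 2145 N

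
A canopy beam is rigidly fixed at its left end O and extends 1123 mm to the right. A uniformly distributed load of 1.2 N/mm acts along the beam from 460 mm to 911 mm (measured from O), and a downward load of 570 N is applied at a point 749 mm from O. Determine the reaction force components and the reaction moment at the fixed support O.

O_x = 0, O_y = 1111 N, M_O = 797900 N·mm

Resultant of the distributed load: 1.2 × 451 = 541.2 N at 685.5 mm from O.
ΣF_x = 0: O_x = 0.
ΣF_y = 0: O_y − 1.2·451 − 570 = 0 → O_y = 1111 N.
ΣM about O: M_O − (1.2·451)·685.5 − 570·749 = 0 → M_O = 797900 N·mm.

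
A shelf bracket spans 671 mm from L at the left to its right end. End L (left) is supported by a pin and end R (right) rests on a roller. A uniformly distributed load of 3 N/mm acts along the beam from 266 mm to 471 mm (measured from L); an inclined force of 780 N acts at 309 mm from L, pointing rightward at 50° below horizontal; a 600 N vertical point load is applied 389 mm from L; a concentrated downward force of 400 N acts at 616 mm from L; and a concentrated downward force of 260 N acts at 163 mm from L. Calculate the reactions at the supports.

L_x = -501.4 N, L_y = 1081 N, R_y = 1391 N

Resultant of the distributed load: 3 × 205 = 615 N at 368.5 mm from L.
Taking moments about L: R_y·671 − (3·205)·368.5 − 780·sin50°·309 − 600·389 − 400·616 − 260·163 = 0 → R_y = 933440/671 = 1391.12 ≈ 1391 N.
ΣF_y = 0: L_y + 1391.12 − 3·205 − 780·sin50° − 600 − 400 − 260 = 0 → L_y = 1081 N.
ΣF_x = 0: L_x + 780·cos50° = 0 → L_x = -501.4 N.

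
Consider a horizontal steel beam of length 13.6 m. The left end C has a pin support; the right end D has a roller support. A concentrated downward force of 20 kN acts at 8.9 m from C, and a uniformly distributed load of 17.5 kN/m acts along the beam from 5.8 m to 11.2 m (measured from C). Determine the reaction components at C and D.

Resultant of the distributed load: 17.5 × 5.4 = 94.5 kN at 8.5 m from C.
ΣM about C: D_y·13.6 − 20·8.9 − (17.5·5.4)·8.5 = 0 → D_y = 981.25/13.6 = 72.1507 ≈ 72.15 kN.
ΣF_y = 0: C_y + 72.1507 − 20 − 17.5·5.4 = 0 → C_y = 42.35 kN.
ΣF_x = 0: no horizontal applied forces, so C_x = 0.

C_x = 0, C_y = 42.35 kN, D_y = 72.15 kN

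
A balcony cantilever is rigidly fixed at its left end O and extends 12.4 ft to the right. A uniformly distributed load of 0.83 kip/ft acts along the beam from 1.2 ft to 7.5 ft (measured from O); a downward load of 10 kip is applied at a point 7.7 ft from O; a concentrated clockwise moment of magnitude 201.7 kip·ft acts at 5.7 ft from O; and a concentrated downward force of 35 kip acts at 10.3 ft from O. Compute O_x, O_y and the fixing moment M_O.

Resultant of the distributed load: 0.83 × 6.3 = 5.229 kip at 4.35 ft from O.
ΣF_x = 0: O_x = 0.
ΣF_y = 0: O_y − 0.83·6.3 − 10 − 35 = 0 → O_y = 50.23 kip.
ΣM about O: M_O − (0.83·6.3)·4.35 − 10·7.7 − 201.7 − 35·10.3 = 0 → M_O = 661.9 kip·ft.

O_x = 0, O_y = 50.23 kip, M_O = 661.9 kip·ft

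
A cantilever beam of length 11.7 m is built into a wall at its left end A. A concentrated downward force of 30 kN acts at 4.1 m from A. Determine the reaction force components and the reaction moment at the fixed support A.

A_x = 0, A_y = 30.00 kN, M_A = 123.0 kN·m

ΣF_x = 0: A_x = 0.
ΣF_y = 0: A_y − 30 = 0 → A_y = 30.00 kN.
ΣM about A: M_A − 30·4.1 = 0 → M_A = 123.0 kN·m.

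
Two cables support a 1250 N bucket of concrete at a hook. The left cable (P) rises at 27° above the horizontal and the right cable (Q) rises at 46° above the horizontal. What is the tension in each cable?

ΣF_x = 0: −T_P·cos27° + T_Q·cos46° = 0 → T_Q = 1.28265·T_P.
ΣF_y = 0: T_P·sin27° + T_Q·sin46° = 1250.
Substitute: T_P·(0.45399 + 1.28265·0.71934) = 1250 → T_P = 908.0 N.
Then T_Q = 1.28265 × 908 = 1165 N.

T_P = 908.0 N, T_Q = 1165 N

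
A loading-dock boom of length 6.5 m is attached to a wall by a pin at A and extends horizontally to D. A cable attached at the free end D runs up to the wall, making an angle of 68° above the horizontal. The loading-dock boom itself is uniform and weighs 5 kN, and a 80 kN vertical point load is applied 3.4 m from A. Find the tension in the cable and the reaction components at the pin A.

T = 47.83 kN, A_x = 17.92 kN, A_y = 40.65 kN

ΣM about A: T·sin68°·6.5 − 5·3.25 − 80·3.4 = 0 → T = 288.25/(6.5·0.927184) = 47.8289 ≈ 47.83 kN.
ΣF_x = 0: A_x − T·cos68° = 0 → A_x = 47.8289 × 0.374607 = 17.92 kN.
ΣF_y = 0: A_y + T·sin68° − 5 − 80 = 0 → A_y = 85 − 47.8289 × 0.927184 = 40.65 kN.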